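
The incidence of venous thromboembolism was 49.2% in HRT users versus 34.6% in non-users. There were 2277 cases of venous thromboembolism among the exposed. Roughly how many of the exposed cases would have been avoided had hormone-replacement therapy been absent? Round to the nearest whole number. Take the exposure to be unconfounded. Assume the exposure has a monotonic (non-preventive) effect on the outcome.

about 676 cases

p₁ = 0.492, p₀ = 0.346.
PN = (p₁ − p₀)/p₁ = (0.492 − 0.346) / 0.492 ≈ 0.29675.
Attributable cases ≈ PN × (exposed cases) = 0.29675 × 2277 ≈ 675.70.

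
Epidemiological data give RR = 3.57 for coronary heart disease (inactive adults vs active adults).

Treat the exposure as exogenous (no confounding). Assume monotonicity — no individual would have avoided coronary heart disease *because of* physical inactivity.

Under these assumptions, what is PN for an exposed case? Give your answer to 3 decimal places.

Under exogeneity and monotonicity, PN = (RR − 1) / RR = 1 − 1/RR.
PN = (3.57 − 1) / 3.57 = 2.57 / 3.57 ≈ 0.7199

PN ≈ 0.720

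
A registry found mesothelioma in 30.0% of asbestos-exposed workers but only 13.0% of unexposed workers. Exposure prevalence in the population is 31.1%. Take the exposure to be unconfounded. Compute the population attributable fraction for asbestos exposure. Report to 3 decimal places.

p₁ = 0.3, p₀ = 0.13.
Overall risk P(Y=1) = π·p₁ + (1−π)·p₀ = 0.311×0.3 + 0.689×0.13 = 0.18287.
Under exogeneity, PAF = [P(Y=1) − p₀] / P(Y=1).
PAF = (0.18287 − 0.13) / 0.18287 ≈ 0.2891

PAF ≈ 0.289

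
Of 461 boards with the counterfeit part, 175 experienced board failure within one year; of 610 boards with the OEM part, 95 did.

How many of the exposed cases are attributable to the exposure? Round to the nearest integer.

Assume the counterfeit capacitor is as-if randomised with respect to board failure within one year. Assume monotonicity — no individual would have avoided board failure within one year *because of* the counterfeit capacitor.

p₁ = P(outcome | exposed) = 175/461 = 0.37961
p₀ = P(outcome | unexposed) = 95/610 = 0.15574
PN = (p₁ − p₀)/p₁ = (0.37961 − 0.15574) / 0.37961 ≈ 0.58974.
Attributable cases ≈ PN × (exposed cases) = 0.58974 × 175 ≈ 103.20.

about 103 cases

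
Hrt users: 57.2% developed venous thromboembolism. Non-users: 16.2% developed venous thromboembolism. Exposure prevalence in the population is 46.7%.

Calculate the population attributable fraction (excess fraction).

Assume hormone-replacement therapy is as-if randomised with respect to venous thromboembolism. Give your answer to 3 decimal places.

p₁ = 0.572, p₀ = 0.162.
Overall risk P(Y=1) = π·p₁ + (1−π)·p₀ = 0.467×0.572 + 0.533×0.162 = 0.35347.
Under exogeneity, PAF = [P(Y=1) − p₀] / P(Y=1).
PAF = (0.35347 − 0.162) / 0.35347 ≈ 0.5417

PAF ≈ 0.542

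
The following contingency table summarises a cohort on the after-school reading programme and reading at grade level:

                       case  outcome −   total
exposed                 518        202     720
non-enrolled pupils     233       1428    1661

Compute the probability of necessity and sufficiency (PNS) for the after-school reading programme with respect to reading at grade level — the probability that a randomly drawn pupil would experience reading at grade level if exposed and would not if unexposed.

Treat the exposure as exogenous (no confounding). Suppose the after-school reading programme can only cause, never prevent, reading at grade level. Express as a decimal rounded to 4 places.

p₁ = P(outcome | exposed) = 518/720 = 0.71944
p₀ = P(outcome | unexposed) = 233/1661 = 0.14028
Under exogeneity and monotonicity, PNS = p₁ − p₀.
PNS = 0.71944 − 0.14028 = 0.57917

PNS ≈ 0.5792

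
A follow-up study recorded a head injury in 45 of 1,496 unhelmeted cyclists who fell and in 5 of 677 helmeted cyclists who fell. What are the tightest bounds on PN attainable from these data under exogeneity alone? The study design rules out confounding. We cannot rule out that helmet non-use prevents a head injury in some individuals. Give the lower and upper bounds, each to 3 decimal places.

p₁ = P(outcome | exposed) = 45/1496 = 0.03008
p₀ = P(outcome | unexposed) = 5/677 = 0.0073855
Under exogeneity alone the bounds on PN are max{0,(p₁−p₀)/p₁} ≤ PN ≤ min{1,(1−p₀)/p₁}.
  lower = (p₁ − p₀)/p₁ = 0.022695 / 0.03008 ≈ 0.7545
  upper = min{1, (1 − p₀)/p₁} = 0.99261 / 0.03008 ≈ 32.9989 → capped at 1

0.754 ≤ PN ≤ 1.000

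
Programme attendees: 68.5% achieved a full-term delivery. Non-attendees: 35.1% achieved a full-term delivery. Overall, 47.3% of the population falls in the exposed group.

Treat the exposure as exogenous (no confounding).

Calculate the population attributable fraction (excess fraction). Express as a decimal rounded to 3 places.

PAF ≈ 0.310

p₁ = 0.685, p₀ = 0.351.
Overall risk P(Y=1) = π·p₁ + (1−π)·p₀ = 0.473×0.685 + 0.527×0.351 = 0.50898.
Under exogeneity, PAF = [P(Y=1) − p₀] / P(Y=1).
PAF = (0.50898 − 0.351) / 0.50898 ≈ 0.3104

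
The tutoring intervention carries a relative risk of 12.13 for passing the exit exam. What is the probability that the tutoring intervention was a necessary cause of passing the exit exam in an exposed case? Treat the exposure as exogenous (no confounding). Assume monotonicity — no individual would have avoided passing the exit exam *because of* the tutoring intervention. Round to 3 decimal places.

PN ≈ 0.918

Under exogeneity and monotonicity, PN = (RR − 1) / RR = 1 − 1/RR.
PN = (12.13 − 1) / 12.13 = 11.13 / 12.13 ≈ 0.9176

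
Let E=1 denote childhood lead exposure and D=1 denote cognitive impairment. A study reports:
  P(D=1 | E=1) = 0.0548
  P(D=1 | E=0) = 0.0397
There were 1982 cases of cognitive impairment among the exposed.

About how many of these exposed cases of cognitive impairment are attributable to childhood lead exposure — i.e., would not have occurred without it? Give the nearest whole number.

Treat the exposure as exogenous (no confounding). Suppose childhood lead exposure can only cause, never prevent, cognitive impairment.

about 546 cases

Let p₁ = 0.0548, p₀ = 0.0397.
PN = (p₁ − p₀)/p₁ = (0.0548 − 0.0397) / 0.0548 ≈ 0.27555.
Attributable cases ≈ PN × (exposed cases) = 0.27555 × 1982 ≈ 546.14.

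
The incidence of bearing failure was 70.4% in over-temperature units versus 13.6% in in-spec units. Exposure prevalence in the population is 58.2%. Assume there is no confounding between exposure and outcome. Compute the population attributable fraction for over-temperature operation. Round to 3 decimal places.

PAF ≈ 0.709

p₁ = 0.704, p₀ = 0.136.
Overall risk P(Y=1) = π·p₁ + (1−π)·p₀ = 0.582×0.704 + 0.418×0.136 = 0.46658.
Under exogeneity, PAF = [P(Y=1) − p₀] / P(Y=1).
PAF = (0.46658 − 0.136) / 0.46658 ≈ 0.7085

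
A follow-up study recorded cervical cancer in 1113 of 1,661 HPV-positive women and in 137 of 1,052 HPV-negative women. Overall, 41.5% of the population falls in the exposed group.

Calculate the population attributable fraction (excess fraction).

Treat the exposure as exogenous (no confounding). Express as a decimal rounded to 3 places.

PAF ≈ 0.632

p₁ = P(outcome | exposed) = 1113/1661 = 0.67008
p₀ = P(outcome | unexposed) = 137/1052 = 0.13023
Overall risk P(Y=1) = π·p₁ + (1−π)·p₀ = 0.415×0.67008 + 0.585×0.13023 = 0.35427.
Under exogeneity, PAF = [P(Y=1) − p₀] / P(Y=1).
PAF = (0.35427 − 0.13023) / 0.35427 ≈ 0.6324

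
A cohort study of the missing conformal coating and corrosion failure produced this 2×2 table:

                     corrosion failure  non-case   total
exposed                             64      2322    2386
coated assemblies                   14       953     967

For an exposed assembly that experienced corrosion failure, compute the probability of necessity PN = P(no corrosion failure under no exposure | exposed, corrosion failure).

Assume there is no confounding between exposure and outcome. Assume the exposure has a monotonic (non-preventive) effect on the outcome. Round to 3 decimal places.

PN ≈ 0.460

p₁ = P(outcome | exposed) = 64/2386 = 0.026823
p₀ = P(outcome | unexposed) = 14/967 = 0.014478
Under exogeneity and monotonicity, PN = (p₁ − p₀)/p₁.
PN = (0.026823 − 0.014478) / 0.026823 ≈ 0.4603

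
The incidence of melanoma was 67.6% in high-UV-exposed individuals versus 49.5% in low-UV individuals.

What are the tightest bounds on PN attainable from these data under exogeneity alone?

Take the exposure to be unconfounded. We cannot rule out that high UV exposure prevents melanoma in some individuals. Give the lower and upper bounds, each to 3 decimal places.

p₁ = 0.676, p₀ = 0.495.
Under exogeneity alone the bounds on PN are max{0,(p₁−p₀)/p₁} ≤ PN ≤ min{1,(1−p₀)/p₁}.
  lower = (p₁ − p₀)/p₁ = 0.181 / 0.676 ≈ 0.2678
  upper = min{1, (1 − p₀)/p₁} = 0.505 / 0.676 ≈ 0.7470

0.268 ≤ PN ≤ 0.747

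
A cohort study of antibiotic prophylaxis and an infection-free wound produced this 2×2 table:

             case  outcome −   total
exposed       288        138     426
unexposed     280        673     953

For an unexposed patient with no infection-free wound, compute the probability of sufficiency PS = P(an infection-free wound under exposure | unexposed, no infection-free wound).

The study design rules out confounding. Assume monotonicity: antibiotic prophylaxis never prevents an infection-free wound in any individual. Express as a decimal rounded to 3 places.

PS ≈ 0.541

p₁ = P(outcome | exposed) = 288/426 = 0.67606
p₀ = P(outcome | unexposed) = 280/953 = 0.29381
Under exogeneity and monotonicity, PS = (p₁ − p₀)/(1 − p₀).
PS = (0.67606 − 0.29381) / 0.70619 ≈ 0.5413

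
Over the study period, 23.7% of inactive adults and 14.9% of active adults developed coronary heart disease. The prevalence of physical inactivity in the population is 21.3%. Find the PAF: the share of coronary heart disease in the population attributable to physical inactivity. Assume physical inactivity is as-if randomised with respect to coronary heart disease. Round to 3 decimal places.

PAF ≈ 0.112

p₁ = 0.237, p₀ = 0.149.
Overall risk P(Y=1) = π·p₁ + (1−π)·p₀ = 0.213×0.237 + 0.787×0.149 = 0.16774.
Under exogeneity, PAF = [P(Y=1) − p₀] / P(Y=1).
PAF = (0.16774 − 0.149) / 0.16774 ≈ 0.1117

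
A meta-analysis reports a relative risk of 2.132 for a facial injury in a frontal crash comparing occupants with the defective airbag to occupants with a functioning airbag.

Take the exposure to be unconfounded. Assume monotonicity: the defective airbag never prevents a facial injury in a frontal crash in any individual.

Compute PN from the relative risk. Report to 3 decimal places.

PN ≈ 0.531

Under exogeneity and monotonicity, PN = (RR − 1) / RR = 1 − 1/RR.
PN = (2.132 − 1) / 2.132 = 1.132 / 2.132 ≈ 0.5310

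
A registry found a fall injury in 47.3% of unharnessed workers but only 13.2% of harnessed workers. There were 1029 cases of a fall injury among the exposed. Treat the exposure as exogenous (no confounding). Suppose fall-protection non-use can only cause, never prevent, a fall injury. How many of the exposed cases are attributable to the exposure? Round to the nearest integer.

about 742 cases

p₁ = 0.473, p₀ = 0.132.
PN = (p₁ − p₀)/p₁ = (0.473 − 0.132) / 0.473 ≈ 0.72093.
Attributable cases ≈ PN × (exposed cases) = 0.72093 × 1029 ≈ 741.84.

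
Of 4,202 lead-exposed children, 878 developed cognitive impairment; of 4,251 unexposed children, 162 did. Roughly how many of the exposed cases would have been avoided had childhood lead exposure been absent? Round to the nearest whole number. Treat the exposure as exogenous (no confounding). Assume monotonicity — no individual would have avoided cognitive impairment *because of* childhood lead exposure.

p₁ = P(outcome | exposed) = 878/4202 = 0.20895
p₀ = P(outcome | unexposed) = 162/4251 = 0.038109
PN = (p₁ − p₀)/p₁ = (0.20895 − 0.038109) / 0.20895 ≈ 0.81762.
Attributable cases ≈ PN × (exposed cases) = 0.81762 × 878 ≈ 717.87.

about 718 cases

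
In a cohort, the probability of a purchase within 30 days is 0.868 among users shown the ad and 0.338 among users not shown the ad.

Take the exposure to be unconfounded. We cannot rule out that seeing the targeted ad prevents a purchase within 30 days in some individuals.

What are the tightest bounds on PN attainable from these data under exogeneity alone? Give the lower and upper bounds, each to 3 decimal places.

0.611 ≤ PN ≤ 0.763

Let p₁ = 0.868, p₀ = 0.338.
Under exogeneity alone the bounds on PN are max{0,(p₁−p₀)/p₁} ≤ PN ≤ min{1,(1−p₀)/p₁}.
  lower = (p₁ − p₀)/p₁ = 0.53 / 0.868 ≈ 0.6106
  upper = min{1, (1 − p₀)/p₁} = 0.662 / 0.868 ≈ 0.7627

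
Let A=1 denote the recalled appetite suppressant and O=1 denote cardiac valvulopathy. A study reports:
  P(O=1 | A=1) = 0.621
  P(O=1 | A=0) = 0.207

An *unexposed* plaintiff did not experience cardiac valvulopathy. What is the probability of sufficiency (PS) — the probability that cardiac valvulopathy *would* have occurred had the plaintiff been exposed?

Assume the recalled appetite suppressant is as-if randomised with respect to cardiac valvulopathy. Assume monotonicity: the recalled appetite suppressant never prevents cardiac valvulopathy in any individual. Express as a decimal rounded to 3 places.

PS ≈ 0.522

Let p₁ = 0.621, p₀ = 0.207.
Under exogeneity and monotonicity, PS = (p₁ − p₀) / (1 − p₀).
PS = (0.621 − 0.207) / (1 − 0.207) = 0.414 / 0.793 ≈ 0.5221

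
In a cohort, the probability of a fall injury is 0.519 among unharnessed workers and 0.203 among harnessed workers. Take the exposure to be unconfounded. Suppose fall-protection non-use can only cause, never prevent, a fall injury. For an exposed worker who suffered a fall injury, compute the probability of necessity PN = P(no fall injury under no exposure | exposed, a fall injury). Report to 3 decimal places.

PN ≈ 0.609

Let p₁ = 0.519, p₀ = 0.203.
Under exogeneity and monotonicity, PN = (p₁ − p₀) / p₁.
PN = (0.519 − 0.203) / 0.519 = 0.316 / 0.519 ≈ 0.6089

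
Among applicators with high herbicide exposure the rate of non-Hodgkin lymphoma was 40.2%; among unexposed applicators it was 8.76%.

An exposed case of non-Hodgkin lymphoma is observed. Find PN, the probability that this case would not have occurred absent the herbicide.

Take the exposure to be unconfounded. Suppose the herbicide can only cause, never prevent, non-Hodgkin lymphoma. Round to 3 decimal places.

PN ≈ 0.782

p₁ = 0.402, p₀ = 0.0876.
Under exogeneity and monotonicity, PN = (p₁ − p₀) / p₁.
PN = (0.402 − 0.0876) / 0.402 = 0.3144 / 0.402 ≈ 0.7821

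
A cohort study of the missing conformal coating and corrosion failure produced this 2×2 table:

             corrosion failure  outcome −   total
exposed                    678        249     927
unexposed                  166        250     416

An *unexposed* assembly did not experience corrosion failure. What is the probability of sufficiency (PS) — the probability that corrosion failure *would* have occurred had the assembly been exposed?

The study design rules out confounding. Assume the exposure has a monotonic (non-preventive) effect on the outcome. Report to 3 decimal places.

p₁ = P(outcome | exposed) = 678/927 = 0.73139
p₀ = P(outcome | unexposed) = 166/416 = 0.39904
Under exogeneity and monotonicity, PS = (p₁ − p₀)/(1 − p₀).
PS = (0.73139 − 0.39904) / 0.60096 ≈ 0.5530

PS ≈ 0.553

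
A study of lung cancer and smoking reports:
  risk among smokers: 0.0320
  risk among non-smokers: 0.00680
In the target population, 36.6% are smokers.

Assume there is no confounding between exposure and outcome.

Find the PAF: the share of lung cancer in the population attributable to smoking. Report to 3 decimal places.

Let p₁ = 0.032, p₀ = 0.0068.
Overall risk P(Y=1) = π·p₁ + (1−π)·p₀ = 0.366×0.032 + 0.634×0.0068 = 0.016023.
Under exogeneity, PAF = [P(Y=1) − p₀] / P(Y=1).
PAF = (0.016023 − 0.0068) / 0.016023 ≈ 0.5756

PAF ≈ 0.576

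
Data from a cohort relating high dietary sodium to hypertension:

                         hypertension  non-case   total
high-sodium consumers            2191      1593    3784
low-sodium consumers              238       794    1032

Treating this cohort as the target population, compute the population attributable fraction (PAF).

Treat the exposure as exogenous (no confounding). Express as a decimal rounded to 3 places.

p₁ = P(outcome | exposed) = 2191/3784 = 0.57902
p₀ = P(outcome | unexposed) = 238/1032 = 0.23062
Exposure prevalence π = 3784/4816 = 0.78571; overall risk P(Y=1) = 0.50436.
Under exogeneity, PAF = [P(Y=1) − p₀]/P(Y=1).
PAF = (0.50436 − 0.23062) / 0.50436 ≈ 0.5427

PAF ≈ 0.543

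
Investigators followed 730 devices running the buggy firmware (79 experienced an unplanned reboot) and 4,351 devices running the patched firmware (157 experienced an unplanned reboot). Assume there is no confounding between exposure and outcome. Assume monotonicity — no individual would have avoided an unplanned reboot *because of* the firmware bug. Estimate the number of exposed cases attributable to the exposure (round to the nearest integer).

p₁ = P(outcome | exposed) = 79/730 = 0.10822
p₀ = P(outcome | unexposed) = 157/4351 = 0.036084
PN = (p₁ − p₀)/p₁ = (0.10822 − 0.036084) / 0.10822 ≈ 0.66657.
Attributable cases ≈ PN × (exposed cases) = 0.66657 × 79 ≈ 52.66.

about 53 cases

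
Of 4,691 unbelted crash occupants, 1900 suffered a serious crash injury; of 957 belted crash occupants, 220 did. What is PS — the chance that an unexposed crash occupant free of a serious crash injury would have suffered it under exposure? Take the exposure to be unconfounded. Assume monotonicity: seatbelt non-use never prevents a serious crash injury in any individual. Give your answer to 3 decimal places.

p₁ = P(outcome | exposed) = 1900/4691 = 0.40503
p₀ = P(outcome | unexposed) = 220/957 = 0.22989
Under exogeneity and monotonicity, PS = (p₁ − p₀) / (1 − p₀).
PS = (0.40503 − 0.22989) / (1 − 0.22989) = 0.17515 / 0.77011 ≈ 0.2274

PS ≈ 0.227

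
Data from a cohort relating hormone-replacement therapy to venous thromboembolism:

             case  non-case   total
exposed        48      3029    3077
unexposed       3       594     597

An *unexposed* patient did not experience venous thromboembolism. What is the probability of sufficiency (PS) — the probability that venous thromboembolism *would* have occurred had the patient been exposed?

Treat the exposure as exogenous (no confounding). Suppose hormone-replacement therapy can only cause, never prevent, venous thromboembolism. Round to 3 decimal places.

p₁ = P(outcome | exposed) = 48/3077 = 0.0156
p₀ = P(outcome | unexposed) = 3/597 = 0.0050251
Under exogeneity and monotonicity, PS = (p₁ − p₀) / (1 − p₀).
PS = (0.0156 − 0.0050251) / (1 − 0.0050251) = 0.010574 / 0.99497 ≈ 0.0106

PS ≈ 0.011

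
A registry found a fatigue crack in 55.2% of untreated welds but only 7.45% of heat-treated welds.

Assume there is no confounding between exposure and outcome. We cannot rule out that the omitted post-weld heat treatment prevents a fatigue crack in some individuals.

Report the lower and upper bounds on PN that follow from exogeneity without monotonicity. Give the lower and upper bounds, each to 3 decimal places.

p₁ = 0.552, p₀ = 0.0745.
Under exogeneity alone the bounds on PN are max{0,(p₁−p₀)/p₁} ≤ PN ≤ min{1,(1−p₀)/p₁}.
  lower = (p₁ − p₀)/p₁ = 0.4775 / 0.552 ≈ 0.8650
  upper = min{1, (1 − p₀)/p₁} = 0.9255 / 0.552 ≈ 1.6766 → capped at 1

0.865 ≤ PN ≤ 1.000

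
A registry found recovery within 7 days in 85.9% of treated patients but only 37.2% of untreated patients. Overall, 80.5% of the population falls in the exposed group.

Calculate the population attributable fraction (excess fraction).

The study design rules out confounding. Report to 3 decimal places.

PAF ≈ 0.513

p₁ = 0.859, p₀ = 0.372.
Overall risk P(Y=1) = π·p₁ + (1−π)·p₀ = 0.805×0.859 + 0.195×0.372 = 0.76404.
Under exogeneity, PAF = [P(Y=1) − p₀] / P(Y=1).
PAF = (0.76404 − 0.372) / 0.76404 ≈ 0.5131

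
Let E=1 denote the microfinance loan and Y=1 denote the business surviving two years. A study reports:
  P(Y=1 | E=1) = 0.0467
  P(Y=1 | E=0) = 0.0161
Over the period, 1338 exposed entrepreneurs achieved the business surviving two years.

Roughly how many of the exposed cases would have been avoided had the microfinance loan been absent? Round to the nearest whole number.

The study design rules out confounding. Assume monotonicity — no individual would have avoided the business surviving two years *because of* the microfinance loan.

Let p₁ = 0.0467, p₀ = 0.0161.
PN = (p₁ − p₀)/p₁ = (0.0467 − 0.0161) / 0.0467 ≈ 0.65525.
Attributable cases ≈ PN × (exposed cases) = 0.65525 × 1338 ≈ 876.72.

about 877 cases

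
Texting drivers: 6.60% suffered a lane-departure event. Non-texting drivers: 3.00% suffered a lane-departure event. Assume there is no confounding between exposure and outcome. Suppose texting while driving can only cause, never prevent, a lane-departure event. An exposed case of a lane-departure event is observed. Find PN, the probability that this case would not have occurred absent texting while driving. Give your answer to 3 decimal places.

PN ≈ 0.545

p₁ = 0.066, p₀ = 0.03.
Under exogeneity and monotonicity, PN = (p₁ − p₀) / p₁.
PN = (0.066 − 0.03) / 0.066 = 0.036 / 0.066 ≈ 0.5455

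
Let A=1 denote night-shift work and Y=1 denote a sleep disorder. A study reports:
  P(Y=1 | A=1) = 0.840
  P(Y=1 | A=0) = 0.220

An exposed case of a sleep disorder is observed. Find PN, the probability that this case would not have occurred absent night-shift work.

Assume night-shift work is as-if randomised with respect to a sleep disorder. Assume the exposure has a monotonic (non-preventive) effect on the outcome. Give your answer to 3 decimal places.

Let p₁ = 0.84, p₀ = 0.22.
Under exogeneity and monotonicity, PN = (p₁ − p₀) / p₁.
PN = (0.84 − 0.22) / 0.84 = 0.62 / 0.84 ≈ 0.7381

PN ≈ 0.738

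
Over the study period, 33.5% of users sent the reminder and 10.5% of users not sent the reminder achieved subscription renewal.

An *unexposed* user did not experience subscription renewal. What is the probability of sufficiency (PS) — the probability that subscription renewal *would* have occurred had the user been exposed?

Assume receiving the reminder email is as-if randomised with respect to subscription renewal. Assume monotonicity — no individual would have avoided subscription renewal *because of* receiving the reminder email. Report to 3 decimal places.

PS ≈ 0.257

p₁ = 0.335, p₀ = 0.105.
Under exogeneity and monotonicity, PS = (p₁ − p₀) / (1 − p₀).
PS = (0.335 − 0.105) / (1 − 0.105) = 0.23 / 0.895 ≈ 0.2570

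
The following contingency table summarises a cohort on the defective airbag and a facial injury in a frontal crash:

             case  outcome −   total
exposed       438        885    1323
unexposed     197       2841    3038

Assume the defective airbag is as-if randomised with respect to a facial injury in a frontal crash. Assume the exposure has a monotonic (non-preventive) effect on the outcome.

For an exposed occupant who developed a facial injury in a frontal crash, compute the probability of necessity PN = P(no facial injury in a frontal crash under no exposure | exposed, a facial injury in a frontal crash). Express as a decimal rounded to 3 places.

p₁ = P(outcome | exposed) = 438/1323 = 0.33107
p₀ = P(outcome | unexposed) = 197/3038 = 0.064845
Under exogeneity and monotonicity, PN = (p₁ − p₀)/p₁.
PN = (0.33107 − 0.064845) / 0.33107 ≈ 0.8041

PN ≈ 0.804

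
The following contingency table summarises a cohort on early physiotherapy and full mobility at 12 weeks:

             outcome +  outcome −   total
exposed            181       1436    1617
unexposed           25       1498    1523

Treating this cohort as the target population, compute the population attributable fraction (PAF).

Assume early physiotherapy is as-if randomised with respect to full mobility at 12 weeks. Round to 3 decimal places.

PAF ≈ 0.750

p₁ = P(outcome | exposed) = 181/1617 = 0.11194
p₀ = P(outcome | unexposed) = 25/1523 = 0.016415
Exposure prevalence π = 1617/3140 = 0.51497; overall risk P(Y=1) = 0.065605.
Under exogeneity, PAF = [P(Y=1) − p₀]/P(Y=1).
PAF = (0.065605 − 0.016415) / 0.065605 ≈ 0.7498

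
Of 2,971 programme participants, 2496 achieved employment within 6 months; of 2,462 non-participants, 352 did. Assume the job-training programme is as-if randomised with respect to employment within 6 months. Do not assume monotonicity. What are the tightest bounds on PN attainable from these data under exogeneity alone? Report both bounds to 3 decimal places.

p₁ = P(outcome | exposed) = 2496/2971 = 0.84012
p₀ = P(outcome | unexposed) = 352/2462 = 0.14297
Under exogeneity alone the bounds on PN are max{0,(p₁−p₀)/p₁} ≤ PN ≤ min{1,(1−p₀)/p₁}.
  lower = (p₁ − p₀)/p₁ = 0.69715 / 0.84012 ≈ 0.8298
  upper = min{1, (1 − p₀)/p₁} = 0.85703 / 0.84012 ≈ 1.0201 → capped at 1

0.830 ≤ PN ≤ 1.000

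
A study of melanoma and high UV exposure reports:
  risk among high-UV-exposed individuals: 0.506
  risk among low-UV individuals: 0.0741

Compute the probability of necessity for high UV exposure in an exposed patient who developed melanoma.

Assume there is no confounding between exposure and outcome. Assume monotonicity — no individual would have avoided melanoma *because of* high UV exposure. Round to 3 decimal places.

Let p₁ = 0.506, p₀ = 0.0741.
Under exogeneity and monotonicity, PN = (p₁ − p₀) / p₁.
PN = (0.506 − 0.0741) / 0.506 = 0.4319 / 0.506 ≈ 0.8536

PN ≈ 0.854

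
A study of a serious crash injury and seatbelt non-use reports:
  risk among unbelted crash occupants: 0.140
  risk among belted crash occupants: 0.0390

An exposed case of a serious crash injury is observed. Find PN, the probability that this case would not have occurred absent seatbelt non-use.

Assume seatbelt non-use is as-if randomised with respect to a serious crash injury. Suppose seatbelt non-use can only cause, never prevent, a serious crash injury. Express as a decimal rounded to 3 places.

PN ≈ 0.721

Let p₁ = 0.14, p₀ = 0.039.
Under exogeneity and monotonicity, PN = (p₁ − p₀) / p₁.
PN = (0.14 − 0.039) / 0.14 = 0.101 / 0.14 ≈ 0.7214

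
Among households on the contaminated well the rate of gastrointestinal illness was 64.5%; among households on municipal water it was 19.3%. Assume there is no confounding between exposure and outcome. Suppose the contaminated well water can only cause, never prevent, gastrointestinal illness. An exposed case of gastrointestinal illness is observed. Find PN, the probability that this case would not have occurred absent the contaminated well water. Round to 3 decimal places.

PN ≈ 0.701

p₁ = 0.645, p₀ = 0.193.
Under exogeneity and monotonicity, PN = (p₁ − p₀) / p₁.
PN = (0.645 − 0.193) / 0.645 = 0.452 / 0.645 ≈ 0.7008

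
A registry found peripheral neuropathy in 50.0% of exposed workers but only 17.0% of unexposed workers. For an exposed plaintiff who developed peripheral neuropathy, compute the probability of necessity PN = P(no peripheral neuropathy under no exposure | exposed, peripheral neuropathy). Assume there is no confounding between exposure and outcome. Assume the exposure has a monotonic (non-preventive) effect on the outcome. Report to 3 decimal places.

PN ≈ 0.660

p₁ = 0.5, p₀ = 0.17.
Under exogeneity and monotonicity, PN = (p₁ − p₀) / p₁.
PN = (0.5 − 0.17) / 0.5 = 0.33 / 0.5 ≈ 0.6600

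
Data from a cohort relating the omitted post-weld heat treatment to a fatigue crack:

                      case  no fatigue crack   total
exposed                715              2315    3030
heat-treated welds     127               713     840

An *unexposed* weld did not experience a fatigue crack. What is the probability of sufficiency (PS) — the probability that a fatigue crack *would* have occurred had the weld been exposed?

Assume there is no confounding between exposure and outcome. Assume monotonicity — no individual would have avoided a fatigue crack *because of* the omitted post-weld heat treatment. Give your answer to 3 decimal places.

PS ≈ 0.100

p₁ = P(outcome | exposed) = 715/3030 = 0.23597
p₀ = P(outcome | unexposed) = 127/840 = 0.15119
Under exogeneity and monotonicity, PS = (p₁ − p₀) / (1 − p₀).
PS = (0.23597 − 0.15119) / (1 − 0.15119) = 0.084783 / 0.84881 ≈ 0.0999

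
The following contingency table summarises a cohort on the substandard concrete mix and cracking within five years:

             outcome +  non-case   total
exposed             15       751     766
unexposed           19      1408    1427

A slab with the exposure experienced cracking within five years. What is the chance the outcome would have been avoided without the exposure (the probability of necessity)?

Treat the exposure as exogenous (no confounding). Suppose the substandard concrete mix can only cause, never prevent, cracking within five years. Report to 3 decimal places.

p₁ = P(outcome | exposed) = 15/766 = 0.019582
p₀ = P(outcome | unexposed) = 19/1427 = 0.013315
Under exogeneity and monotonicity, PN = (p₁ − p₀)/p₁.
PN = (0.019582 − 0.013315) / 0.019582 ≈ 0.3201

PN ≈ 0.320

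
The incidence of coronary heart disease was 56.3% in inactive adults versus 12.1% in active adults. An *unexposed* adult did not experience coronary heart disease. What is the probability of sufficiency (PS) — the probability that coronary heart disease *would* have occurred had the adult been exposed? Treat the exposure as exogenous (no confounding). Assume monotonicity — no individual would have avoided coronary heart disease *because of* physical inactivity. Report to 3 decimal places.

p₁ = 0.563, p₀ = 0.121.
Under exogeneity and monotonicity, PS = (p₁ − p₀) / (1 − p₀).
PS = (0.563 − 0.121) / (1 − 0.121) = 0.442 / 0.879 ≈ 0.5028

PS ≈ 0.503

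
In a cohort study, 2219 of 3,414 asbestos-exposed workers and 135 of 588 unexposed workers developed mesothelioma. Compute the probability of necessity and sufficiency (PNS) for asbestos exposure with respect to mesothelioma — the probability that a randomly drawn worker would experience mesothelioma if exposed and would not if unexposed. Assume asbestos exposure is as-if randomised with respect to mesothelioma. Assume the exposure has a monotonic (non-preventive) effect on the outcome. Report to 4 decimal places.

PNS ≈ 0.4204

p₁ = P(outcome | exposed) = 2219/3414 = 0.64997
p₀ = P(outcome | unexposed) = 135/588 = 0.22959
Under exogeneity and monotonicity, PNS = p₁ − p₀.
PNS = 0.64997 − 0.22959 = 0.42038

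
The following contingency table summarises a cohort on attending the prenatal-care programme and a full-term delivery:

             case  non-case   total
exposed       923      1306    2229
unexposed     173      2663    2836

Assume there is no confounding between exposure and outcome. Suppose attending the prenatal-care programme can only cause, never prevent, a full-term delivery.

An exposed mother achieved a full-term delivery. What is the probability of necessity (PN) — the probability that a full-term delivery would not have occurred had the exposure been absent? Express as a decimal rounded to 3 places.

p₁ = P(outcome | exposed) = 923/2229 = 0.41409
p₀ = P(outcome | unexposed) = 173/2836 = 0.061001
Under exogeneity and monotonicity, PN = (p₁ − p₀)/p₁.
PN = (0.41409 − 0.061001) / 0.41409 ≈ 0.8527

PN ≈ 0.853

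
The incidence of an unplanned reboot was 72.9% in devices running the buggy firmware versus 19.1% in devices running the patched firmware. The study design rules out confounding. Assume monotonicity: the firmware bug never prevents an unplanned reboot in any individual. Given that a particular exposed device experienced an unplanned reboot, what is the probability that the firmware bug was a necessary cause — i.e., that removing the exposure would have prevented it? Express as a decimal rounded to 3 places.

p₁ = 0.729, p₀ = 0.191.
Under exogeneity and monotonicity, PN = (p₁ − p₀) / p₁.
PN = (0.729 − 0.191) / 0.729 = 0.538 / 0.729 ≈ 0.7380

PN ≈ 0.738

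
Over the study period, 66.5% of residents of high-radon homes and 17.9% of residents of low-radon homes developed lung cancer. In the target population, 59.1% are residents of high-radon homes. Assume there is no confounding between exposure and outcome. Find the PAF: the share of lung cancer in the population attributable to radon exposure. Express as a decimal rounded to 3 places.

PAF ≈ 0.616

p₁ = 0.665, p₀ = 0.179.
Overall risk P(Y=1) = π·p₁ + (1−π)·p₀ = 0.591×0.665 + 0.409×0.179 = 0.46623.
Under exogeneity, PAF = [P(Y=1) − p₀] / P(Y=1).
PAF = (0.46623 − 0.179) / 0.46623 ≈ 0.6161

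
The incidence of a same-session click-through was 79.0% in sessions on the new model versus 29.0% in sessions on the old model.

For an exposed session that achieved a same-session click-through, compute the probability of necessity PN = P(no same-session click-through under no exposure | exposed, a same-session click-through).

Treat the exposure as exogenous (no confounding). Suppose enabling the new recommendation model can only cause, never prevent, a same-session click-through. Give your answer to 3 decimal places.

PN ≈ 0.633

p₁ = 0.79, p₀ = 0.29.
Under exogeneity and monotonicity, PN = (p₁ − p₀) / p₁.
PN = (0.79 − 0.29) / 0.79 = 0.5 / 0.79 ≈ 0.6329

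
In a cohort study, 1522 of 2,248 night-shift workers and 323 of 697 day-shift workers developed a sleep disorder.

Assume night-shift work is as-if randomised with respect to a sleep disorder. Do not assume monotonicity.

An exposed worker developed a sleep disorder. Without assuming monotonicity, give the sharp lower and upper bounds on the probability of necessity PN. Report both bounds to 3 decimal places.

0.316 ≤ PN ≤ 0.793

p₁ = P(outcome | exposed) = 1522/2248 = 0.67705
p₀ = P(outcome | unexposed) = 323/697 = 0.46341
Under exogeneity alone the bounds on PN are max{0,(p₁−p₀)/p₁} ≤ PN ≤ min{1,(1−p₀)/p₁}.
  lower = (p₁ − p₀)/p₁ = 0.21363 / 0.67705 ≈ 0.3155
  upper = min{1, (1 − p₀)/p₁} = 0.53659 / 0.67705 ≈ 0.7925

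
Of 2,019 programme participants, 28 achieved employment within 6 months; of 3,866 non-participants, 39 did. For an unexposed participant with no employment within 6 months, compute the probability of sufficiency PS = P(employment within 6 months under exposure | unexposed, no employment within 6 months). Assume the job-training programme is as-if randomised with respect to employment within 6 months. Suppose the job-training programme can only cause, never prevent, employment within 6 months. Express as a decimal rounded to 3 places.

p₁ = P(outcome | exposed) = 28/2019 = 0.013868
p₀ = P(outcome | unexposed) = 39/3866 = 0.010088
Under exogeneity and monotonicity, PS = (p₁ − p₀) / (1 − p₀).
PS = (0.013868 − 0.010088) / (1 − 0.010088) = 0.0037803 / 0.98991 ≈ 0.0038

PS ≈ 0.004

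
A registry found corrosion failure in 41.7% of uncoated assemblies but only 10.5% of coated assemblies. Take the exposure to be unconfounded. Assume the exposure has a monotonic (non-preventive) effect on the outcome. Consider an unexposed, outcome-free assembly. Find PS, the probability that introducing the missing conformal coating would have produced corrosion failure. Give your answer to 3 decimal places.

p₁ = 0.417, p₀ = 0.105.
Under exogeneity and monotonicity, PS = (p₁ − p₀) / (1 − p₀).
PS = (0.417 − 0.105) / (1 − 0.105) = 0.312 / 0.895 ≈ 0.3486

PS ≈ 0.349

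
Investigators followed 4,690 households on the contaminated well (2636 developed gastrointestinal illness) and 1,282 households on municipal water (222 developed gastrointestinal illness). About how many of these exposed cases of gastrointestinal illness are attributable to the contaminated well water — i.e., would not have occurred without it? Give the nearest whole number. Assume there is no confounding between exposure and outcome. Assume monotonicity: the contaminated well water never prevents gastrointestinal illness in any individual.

p₁ = P(outcome | exposed) = 2636/4690 = 0.56205
p₀ = P(outcome | unexposed) = 222/1282 = 0.17317
PN = (p₁ − p₀)/p₁ = (0.56205 − 0.17317) / 0.56205 ≈ 0.69190.
Attributable cases ≈ PN × (exposed cases) = 0.69190 × 2636 ≈ 1823.85.

about 1824 cases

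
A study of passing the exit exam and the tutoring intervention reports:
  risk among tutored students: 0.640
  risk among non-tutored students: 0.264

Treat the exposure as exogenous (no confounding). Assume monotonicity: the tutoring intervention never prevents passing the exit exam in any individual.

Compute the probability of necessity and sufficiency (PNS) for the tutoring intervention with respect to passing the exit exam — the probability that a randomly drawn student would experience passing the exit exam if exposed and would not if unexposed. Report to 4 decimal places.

PNS ≈ 0.3760

Let p₁ = 0.64, p₀ = 0.264.
Under exogeneity and monotonicity, PNS = p₁ − p₀.
PNS = 0.64 − 0.264 = 0.376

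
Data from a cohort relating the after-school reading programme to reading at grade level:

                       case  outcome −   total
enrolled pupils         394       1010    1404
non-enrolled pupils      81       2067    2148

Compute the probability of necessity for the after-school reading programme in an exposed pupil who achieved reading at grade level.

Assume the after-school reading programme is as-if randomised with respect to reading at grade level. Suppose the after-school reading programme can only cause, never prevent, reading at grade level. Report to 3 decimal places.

PN ≈ 0.866

p₁ = P(outcome | exposed) = 394/1404 = 0.28063
p₀ = P(outcome | unexposed) = 81/2148 = 0.037709
Under exogeneity and monotonicity, PN = (p₁ − p₀) / p₁.
PN = (0.28063 − 0.037709) / 0.28063 = 0.24292 / 0.28063 ≈ 0.8656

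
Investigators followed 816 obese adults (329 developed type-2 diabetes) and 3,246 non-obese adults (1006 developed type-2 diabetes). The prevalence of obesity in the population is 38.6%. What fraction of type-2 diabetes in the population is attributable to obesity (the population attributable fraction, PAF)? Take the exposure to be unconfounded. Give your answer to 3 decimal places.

p₁ = P(outcome | exposed) = 329/816 = 0.40319
p₀ = P(outcome | unexposed) = 1006/3246 = 0.30992
Overall risk P(Y=1) = π·p₁ + (1−π)·p₀ = 0.386×0.40319 + 0.614×0.30992 = 0.34592.
Under exogeneity, PAF = [P(Y=1) − p₀] / P(Y=1).
PAF = (0.34592 − 0.30992) / 0.34592 ≈ 0.1041

PAF ≈ 0.104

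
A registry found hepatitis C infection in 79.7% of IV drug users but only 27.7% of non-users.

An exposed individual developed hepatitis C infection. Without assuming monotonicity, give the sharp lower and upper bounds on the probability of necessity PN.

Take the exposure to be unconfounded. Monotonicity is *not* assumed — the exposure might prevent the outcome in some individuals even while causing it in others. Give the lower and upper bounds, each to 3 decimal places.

p₁ = 0.797, p₀ = 0.277.
Under exogeneity alone the bounds on PN are max{0,(p₁−p₀)/p₁} ≤ PN ≤ min{1,(1−p₀)/p₁}.
  lower = (p₁ − p₀)/p₁ = 0.52 / 0.797 ≈ 0.6524
  upper = min{1, (1 − p₀)/p₁} = 0.723 / 0.797 ≈ 0.9072

0.652 ≤ PN ≤ 0.907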